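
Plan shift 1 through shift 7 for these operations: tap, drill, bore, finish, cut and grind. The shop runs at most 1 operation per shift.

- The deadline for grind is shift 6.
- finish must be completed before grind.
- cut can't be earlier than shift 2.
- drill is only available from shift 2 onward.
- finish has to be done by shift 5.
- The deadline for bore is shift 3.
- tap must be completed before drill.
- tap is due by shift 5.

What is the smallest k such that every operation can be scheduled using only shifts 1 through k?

6

The precedence chain requires at least 2 distinct shifts.
With at most 1 per shift and 6 operations, at least 6 shifts are needed.
6 works (last occupied shift: shift 6): for example grind in shift 6; finish in shift 4; cut in shift 5; drill in shift 3; bore in shift 1; tap in shift 2.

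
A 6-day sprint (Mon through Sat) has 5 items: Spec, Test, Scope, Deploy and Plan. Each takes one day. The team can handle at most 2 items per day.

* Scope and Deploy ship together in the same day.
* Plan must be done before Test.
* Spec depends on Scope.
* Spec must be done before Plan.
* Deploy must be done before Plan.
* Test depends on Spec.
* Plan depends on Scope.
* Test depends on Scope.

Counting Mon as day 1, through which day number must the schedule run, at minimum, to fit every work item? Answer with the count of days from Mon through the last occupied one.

The precedence chain requires at least 4 distinct days.
With at most 2 per day and 5 work items, at least 3 days are needed.
4 works (last occupied day: Thu): for example Deploy in Mon, Test in Thu, Spec in Tue, Plan in Wed, Scope in Mon.

4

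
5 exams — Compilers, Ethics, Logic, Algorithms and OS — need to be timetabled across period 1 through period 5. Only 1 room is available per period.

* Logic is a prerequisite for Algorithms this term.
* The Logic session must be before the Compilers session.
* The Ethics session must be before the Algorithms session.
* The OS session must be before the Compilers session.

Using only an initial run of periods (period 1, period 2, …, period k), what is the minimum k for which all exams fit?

5

The precedence chain requires at least 2 distinct periods.
With at most 1 per period and 5 exams, at least 5 periods are needed.
5 works (last occupied period: period 5): for example Logic in period 1; Algorithms in period 5; OS in period 2; Compilers in period 3; Ethics in period 4.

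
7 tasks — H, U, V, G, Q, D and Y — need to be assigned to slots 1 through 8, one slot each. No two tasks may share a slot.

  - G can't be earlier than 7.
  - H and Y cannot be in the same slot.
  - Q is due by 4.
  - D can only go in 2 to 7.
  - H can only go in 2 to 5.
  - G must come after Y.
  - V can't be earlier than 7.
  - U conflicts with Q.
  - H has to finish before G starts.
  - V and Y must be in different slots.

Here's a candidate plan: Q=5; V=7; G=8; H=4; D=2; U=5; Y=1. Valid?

No — it violates: U conflicts with Q

V can't be earlier than 7 — holds.
G must come after Y — holds.
D can only go in 2 to 7 — holds.
Q is due by 4 — violated.
G can't be earlier than 7 — holds.
V and Y must be in different slots — holds.
H and Y cannot be in the same slot — holds.
U conflicts with Q — violated.
No two tasks may share a slot — violated.
H has to finish before G starts — holds.
H can only go in 2 to 5 — holds.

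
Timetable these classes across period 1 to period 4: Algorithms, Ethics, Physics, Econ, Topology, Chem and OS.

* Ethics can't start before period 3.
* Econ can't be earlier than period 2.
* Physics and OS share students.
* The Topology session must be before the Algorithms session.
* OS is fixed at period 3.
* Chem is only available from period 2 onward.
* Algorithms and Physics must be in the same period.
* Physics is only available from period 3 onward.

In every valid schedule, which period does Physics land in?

period 4

Physics's window is period 3–period 4.
OS is fixed at period 3, and Physics can't share a period with OS.
So Physics must be period 4.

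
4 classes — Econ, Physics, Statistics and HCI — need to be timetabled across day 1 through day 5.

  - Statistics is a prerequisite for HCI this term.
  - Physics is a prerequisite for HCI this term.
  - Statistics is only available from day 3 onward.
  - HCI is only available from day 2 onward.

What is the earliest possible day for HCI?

day 4

HCI is available from day 2; precedence pushes HCI to at least day 4.
HCI at day 4 is achievable: HCI in day 4; Econ in day 1; Statistics in day 3; Physics in day 1.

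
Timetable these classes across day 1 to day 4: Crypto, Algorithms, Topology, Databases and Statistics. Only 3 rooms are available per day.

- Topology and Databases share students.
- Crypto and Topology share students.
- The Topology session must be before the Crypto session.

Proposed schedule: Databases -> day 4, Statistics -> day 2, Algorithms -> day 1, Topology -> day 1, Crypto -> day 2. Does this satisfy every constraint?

The Topology session must be before the Crypto session — holds.
Topology and Databases share students — holds.
Crypto and Topology share students — holds.
Only 3 rooms are available per day — holds.

Yes, all constraints hold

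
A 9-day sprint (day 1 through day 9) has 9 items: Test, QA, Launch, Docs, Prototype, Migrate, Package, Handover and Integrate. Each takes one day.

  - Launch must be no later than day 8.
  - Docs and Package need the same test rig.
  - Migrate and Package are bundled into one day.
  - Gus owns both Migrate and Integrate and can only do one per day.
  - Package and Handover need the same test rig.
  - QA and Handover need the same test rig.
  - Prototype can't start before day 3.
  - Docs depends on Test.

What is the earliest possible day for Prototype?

day 3

Prototype is available from day 3.
Prototype at day 3 is achievable: Package -> day 1; Migrate -> day 1; QA -> day 1; Prototype -> day 3; Launch -> day 1; Test -> day 1; Integrate -> day 2; Handover -> day 2; Docs -> day 2.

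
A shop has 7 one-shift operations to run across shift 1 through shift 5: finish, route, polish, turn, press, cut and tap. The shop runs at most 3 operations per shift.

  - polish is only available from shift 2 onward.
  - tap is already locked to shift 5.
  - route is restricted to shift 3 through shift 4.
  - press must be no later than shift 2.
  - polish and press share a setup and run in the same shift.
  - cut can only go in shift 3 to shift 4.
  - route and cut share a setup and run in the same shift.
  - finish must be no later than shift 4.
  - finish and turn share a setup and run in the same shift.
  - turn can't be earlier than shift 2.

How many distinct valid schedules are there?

2

Enumerating: turn=shift 4, route=shift 3, cut=shift 3, tap=shift 5, finish=shift 4, polish=shift 2, press=shift 2 | tap in shift 5; route in shift 4; turn in shift 3; press in shift 2; cut in shift 4; finish in shift 3; polish in shift 2.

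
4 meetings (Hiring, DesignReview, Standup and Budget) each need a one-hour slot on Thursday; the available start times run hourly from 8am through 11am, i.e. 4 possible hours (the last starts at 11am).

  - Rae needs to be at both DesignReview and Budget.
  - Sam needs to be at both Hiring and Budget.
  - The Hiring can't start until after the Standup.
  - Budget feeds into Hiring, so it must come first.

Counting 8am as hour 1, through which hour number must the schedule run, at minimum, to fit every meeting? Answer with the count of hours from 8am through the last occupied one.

2

The precedence chain requires at least 2 distinct hours.
2 works (last occupied hour: 9am): for example DesignReview -> 9am; Hiring -> 9am; Budget -> 8am; Standup -> 8am.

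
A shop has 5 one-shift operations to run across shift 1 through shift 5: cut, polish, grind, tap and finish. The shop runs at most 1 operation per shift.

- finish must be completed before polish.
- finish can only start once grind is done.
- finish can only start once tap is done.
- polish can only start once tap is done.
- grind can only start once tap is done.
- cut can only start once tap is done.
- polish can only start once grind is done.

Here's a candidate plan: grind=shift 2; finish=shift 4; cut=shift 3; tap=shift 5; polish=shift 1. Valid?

No. polish can only start once tap is done is not satisfied.

finish can only start once grind is done — holds.
grind can only start once tap is done — violated.
The shop runs at most 1 operation per shift — holds.
finish can only start once tap is done — violated.
polish can only start once tap is done — violated.
cut can only start once tap is done — violated.
finish must be completed before polish — violated.
polish can only start once grind is done — violated.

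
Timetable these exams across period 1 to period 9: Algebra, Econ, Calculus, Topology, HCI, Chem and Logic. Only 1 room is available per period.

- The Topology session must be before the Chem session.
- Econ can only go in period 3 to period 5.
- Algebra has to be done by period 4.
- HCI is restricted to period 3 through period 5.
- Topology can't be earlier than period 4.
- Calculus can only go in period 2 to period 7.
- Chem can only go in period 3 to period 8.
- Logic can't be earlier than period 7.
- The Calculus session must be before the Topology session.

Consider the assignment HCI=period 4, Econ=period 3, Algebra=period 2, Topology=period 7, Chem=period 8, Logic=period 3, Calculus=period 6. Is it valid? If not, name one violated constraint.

Invalid. Logic can't be earlier than period 7.

HCI is restricted to period 3 through period 5 — holds.
Logic can't be earlier than period 7 — violated.
Chem can only go in period 3 to period 8 — holds.
The Topology session must be before the Chem session — holds.
Algebra has to be done by period 4 — holds.
Topology can't be earlier than period 4 — holds.
Only 1 room is available per period — violated.
The Calculus session must be before the Topology session — holds.
Calculus can only go in period 2 to period 7 — holds.
Econ can only go in period 3 to period 5 — holds.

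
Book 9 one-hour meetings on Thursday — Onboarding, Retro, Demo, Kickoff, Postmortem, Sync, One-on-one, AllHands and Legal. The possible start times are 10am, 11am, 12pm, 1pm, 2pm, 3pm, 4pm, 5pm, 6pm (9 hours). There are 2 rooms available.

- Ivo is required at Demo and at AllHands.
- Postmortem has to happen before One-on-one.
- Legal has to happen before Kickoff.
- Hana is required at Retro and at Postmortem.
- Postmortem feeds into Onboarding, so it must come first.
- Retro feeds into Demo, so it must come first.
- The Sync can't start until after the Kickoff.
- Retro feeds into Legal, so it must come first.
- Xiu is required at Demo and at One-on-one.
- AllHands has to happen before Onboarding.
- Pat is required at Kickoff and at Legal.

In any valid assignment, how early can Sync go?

1pm

Precedence pushes Sync to at least 1pm.
Sync at 1pm is achievable: One-on-one -> 2pm; Retro -> 10am; Demo -> 1pm; Sync -> 1pm; AllHands -> 10am; Onboarding -> 12pm; Legal -> 11am; Kickoff -> 12pm; Postmortem -> 11am.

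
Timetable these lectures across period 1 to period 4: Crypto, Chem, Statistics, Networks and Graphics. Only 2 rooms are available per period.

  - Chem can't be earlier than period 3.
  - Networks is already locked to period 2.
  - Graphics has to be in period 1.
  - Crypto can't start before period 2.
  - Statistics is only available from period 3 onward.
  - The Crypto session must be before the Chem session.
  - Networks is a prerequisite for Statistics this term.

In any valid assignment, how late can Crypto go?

period 3

Crypto is available from period 2; downstream work caps Crypto at period 3.
Crypto at period 3 is achievable: Networks in period 2; Crypto in period 3; Graphics in period 1; Chem in period 4; Statistics in period 3.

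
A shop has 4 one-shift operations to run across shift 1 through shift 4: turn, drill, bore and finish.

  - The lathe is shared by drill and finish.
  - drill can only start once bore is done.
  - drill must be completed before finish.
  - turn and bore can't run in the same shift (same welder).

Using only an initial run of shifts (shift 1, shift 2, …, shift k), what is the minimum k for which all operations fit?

3

The precedence chain requires at least 3 distinct shifts.
3 works (last occupied shift: shift 3): for example finish=shift 3, bore=shift 1, turn=shift 2, drill=shift 2.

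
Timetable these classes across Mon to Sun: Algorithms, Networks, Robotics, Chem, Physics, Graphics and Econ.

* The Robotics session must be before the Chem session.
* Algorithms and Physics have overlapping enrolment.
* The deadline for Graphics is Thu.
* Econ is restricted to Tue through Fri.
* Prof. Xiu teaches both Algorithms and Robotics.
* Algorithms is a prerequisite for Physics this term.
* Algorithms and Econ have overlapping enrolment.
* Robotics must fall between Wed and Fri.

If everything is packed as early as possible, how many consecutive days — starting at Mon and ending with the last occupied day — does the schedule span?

The precedence chain requires at least 2 distinct days.
Propagating the time windows through the other constraints, Chem can't land before Thu — that is day 4 counting from Mon — so the schedule must run through at least 4 days.
4 works (last occupied day: Thu): for example Robotics=Wed, Graphics=Mon, Econ=Tue, Networks=Mon, Algorithms=Mon, Chem=Thu, Physics=Tue.

4 days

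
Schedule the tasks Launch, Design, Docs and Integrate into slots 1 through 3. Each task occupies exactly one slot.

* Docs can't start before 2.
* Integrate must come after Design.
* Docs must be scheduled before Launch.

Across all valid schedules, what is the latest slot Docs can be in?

Docs is available from 2; downstream work caps Docs at 2.
Docs at 2 is achievable: Design=1; Integrate=2; Docs=2; Launch=3.

2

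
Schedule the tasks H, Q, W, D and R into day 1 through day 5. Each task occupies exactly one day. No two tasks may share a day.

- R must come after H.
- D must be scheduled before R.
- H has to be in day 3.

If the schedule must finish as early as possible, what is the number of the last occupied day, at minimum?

day 5

The precedence chain requires at least 2 distinct days.
With at most 1 per day and 5 tasks, at least 5 days are needed.
Propagating the time windows through the other constraints, R can't land before day 4, so the schedule must run through at least day 4.
5 works (last occupied day: day 5): for example H=day 3, W=day 5, Q=day 2, R=day 4, D=day 1.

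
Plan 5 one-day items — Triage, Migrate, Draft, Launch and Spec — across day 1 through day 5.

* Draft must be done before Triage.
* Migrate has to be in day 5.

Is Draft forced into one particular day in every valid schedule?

Draft can be day 1 (e.g. Draft in day 1; Spec in day 1; Launch in day 1; Triage in day 2; Migrate in day 5) or day 2 (e.g. Migrate in day 5, Launch in day 1, Triage in day 3, Draft in day 2, Spec in day 1).

No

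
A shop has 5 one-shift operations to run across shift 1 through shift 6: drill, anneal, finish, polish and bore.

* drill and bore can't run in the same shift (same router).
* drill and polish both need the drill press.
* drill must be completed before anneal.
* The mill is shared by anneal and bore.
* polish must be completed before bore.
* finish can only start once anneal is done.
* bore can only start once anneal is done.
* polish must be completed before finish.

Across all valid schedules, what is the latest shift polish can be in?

shift 5

Downstream work caps polish at shift 5.
polish at shift 5 is achievable: anneal=shift 2; finish=shift 6; drill=shift 1; polish=shift 5; bore=shift 6.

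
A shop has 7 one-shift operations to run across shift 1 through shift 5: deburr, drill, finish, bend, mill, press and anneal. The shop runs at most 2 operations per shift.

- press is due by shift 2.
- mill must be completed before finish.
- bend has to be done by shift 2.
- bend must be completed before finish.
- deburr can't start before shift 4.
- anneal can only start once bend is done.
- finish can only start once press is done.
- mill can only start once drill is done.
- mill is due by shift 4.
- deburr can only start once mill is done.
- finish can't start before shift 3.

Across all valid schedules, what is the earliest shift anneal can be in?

shift 2

Precedence pushes anneal to at least shift 2.
anneal at shift 2 is achievable: mill in shift 3, drill in shift 2, anneal in shift 2, finish in shift 4, deburr in shift 4, press in shift 1, bend in shift 1.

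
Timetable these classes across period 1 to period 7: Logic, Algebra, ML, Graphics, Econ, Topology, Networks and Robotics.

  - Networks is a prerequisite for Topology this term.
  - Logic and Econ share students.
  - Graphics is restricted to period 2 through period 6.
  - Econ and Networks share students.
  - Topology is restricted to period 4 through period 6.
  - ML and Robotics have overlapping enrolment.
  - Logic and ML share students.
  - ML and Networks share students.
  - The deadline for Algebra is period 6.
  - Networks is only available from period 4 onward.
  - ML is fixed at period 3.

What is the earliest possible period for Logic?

period 1

Logic at period 1 is achievable: Robotics -> period 1; ML -> period 3; Networks -> period 4; Topology -> period 5; Logic -> period 1; Graphics -> period 2; Econ -> period 2; Algebra -> period 1.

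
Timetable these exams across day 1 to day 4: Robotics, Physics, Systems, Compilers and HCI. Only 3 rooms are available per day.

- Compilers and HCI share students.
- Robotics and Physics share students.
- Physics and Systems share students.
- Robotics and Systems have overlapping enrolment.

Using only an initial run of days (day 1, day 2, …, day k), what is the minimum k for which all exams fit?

With at most 3 per day and 5 exams, at least 2 days are needed.
Could 2 days be enough, i.e. nothing placed later than day 2? No: Robotics, Physics and Systems must all be in different days (Robotics/Physics can't share; Robotics/Systems can't share; Physics/Systems can't share), but only 2 days are available: 3 exams can't fit in 2 distinct days.
So 2 days is not enough.
3 works (last occupied day: day 3): for example HCI=day 2; Robotics=day 1; Physics=day 2; Systems=day 3; Compilers=day 1.

3 days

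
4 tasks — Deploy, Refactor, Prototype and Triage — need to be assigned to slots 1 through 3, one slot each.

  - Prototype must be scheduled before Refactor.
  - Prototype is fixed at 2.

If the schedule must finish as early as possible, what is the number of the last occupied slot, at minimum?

slot 3

The precedence chain requires at least 2 distinct slots.
Propagating the time windows through the other constraints, Refactor can't land before 3, so the schedule must run through at least slot 3.
3 works (last occupied slot: 3): for example Deploy -> 1, Prototype -> 2, Refactor -> 3, Triage -> 1.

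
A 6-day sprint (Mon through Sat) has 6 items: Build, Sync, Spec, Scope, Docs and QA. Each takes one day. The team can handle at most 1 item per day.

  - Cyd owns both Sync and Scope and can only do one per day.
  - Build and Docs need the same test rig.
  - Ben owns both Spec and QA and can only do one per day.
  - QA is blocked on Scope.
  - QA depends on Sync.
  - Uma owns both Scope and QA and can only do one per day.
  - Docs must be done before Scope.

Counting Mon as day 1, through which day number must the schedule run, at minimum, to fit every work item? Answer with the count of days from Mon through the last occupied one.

The precedence chain requires at least 3 distinct days.
With at most 1 per day and 6 work items, at least 6 days are needed.
6 works (last occupied day: Sat): for example Build -> Fri; Sync -> Wed; Scope -> Tue; Docs -> Mon; QA -> Thu; Spec -> Sat.

6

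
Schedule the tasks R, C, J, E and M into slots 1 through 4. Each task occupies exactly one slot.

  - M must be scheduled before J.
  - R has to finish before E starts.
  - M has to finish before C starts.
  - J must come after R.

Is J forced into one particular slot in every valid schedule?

J can be 2 (e.g. R -> 1; E -> 2; M -> 1; C -> 2; J -> 2) or 3 (e.g. C -> 2; M -> 1; E -> 2; R -> 1; J -> 3).

No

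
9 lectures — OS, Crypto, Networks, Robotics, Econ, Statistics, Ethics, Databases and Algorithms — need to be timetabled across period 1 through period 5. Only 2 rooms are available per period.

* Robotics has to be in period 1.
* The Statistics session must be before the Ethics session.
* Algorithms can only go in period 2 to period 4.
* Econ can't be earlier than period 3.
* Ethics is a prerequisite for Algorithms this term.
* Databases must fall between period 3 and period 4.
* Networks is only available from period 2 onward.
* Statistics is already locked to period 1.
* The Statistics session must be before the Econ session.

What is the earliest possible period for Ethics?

period 2

Precedence pushes Ethics to at least period 2; downstream work caps Ethics at period 3.
Ethics at period 2 is achievable: OS=period 4; Ethics=period 2; Networks=period 2; Robotics=period 1; Algorithms=period 4; Statistics=period 1; Databases=period 3; Econ=period 3; Crypto=period 5.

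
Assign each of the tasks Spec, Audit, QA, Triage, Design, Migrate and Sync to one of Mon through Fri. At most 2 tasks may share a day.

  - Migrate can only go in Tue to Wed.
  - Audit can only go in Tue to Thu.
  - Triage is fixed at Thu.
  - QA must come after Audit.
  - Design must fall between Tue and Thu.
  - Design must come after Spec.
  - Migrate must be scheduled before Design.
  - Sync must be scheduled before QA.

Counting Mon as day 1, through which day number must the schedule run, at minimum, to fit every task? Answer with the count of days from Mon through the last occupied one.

The precedence chain requires at least 2 distinct days.
With at most 2 per day and 7 tasks, at least 4 days are needed.
Triage can't be placed before Thu — that is day 4 counting from Mon — so the schedule must run through at least 4 days.
4 works (last occupied day: Thu): for example Triage -> Thu; Migrate -> Tue; Sync -> Mon; Spec -> Mon; Design -> Wed; QA -> Wed; Audit -> Tue.

4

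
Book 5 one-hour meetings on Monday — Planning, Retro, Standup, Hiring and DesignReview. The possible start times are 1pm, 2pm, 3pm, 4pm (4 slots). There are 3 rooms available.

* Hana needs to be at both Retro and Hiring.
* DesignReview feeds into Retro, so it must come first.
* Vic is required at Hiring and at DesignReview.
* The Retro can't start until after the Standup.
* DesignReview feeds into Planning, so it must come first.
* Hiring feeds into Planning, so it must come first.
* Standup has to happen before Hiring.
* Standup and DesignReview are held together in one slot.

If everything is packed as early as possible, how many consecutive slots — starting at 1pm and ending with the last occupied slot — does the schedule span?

The precedence chain requires at least 3 distinct slots.
With at most 3 per slot and 5 meetings, at least 2 slots are needed.
3 works (last occupied slot: 3pm): for example Standup -> 1pm, DesignReview -> 1pm, Hiring -> 2pm, Retro -> 3pm, Planning -> 3pm.

3 slots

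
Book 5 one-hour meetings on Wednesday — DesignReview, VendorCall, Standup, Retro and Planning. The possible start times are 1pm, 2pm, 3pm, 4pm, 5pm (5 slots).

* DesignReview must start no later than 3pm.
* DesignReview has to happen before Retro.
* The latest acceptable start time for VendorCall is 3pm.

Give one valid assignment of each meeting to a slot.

DesignReview -> 1pm; VendorCall -> 1pm; Standup -> 1pm; Planning -> 1pm; Retro -> 2pm

Checking: DesignReview(1pm) before Retro(2pm); VendorCall=1pm in [1pm,3pm]; DesignReview=1pm in [1pm,3pm].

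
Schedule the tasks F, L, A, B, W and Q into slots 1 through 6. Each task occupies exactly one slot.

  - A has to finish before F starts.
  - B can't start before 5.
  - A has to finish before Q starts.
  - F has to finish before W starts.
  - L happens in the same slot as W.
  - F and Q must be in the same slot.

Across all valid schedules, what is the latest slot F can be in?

5

Precedence pushes F to at least 2; downstream work caps F at 5.
F at 5 is achievable: Q -> 5, W -> 6, L -> 6, B -> 5, F -> 5, A -> 1.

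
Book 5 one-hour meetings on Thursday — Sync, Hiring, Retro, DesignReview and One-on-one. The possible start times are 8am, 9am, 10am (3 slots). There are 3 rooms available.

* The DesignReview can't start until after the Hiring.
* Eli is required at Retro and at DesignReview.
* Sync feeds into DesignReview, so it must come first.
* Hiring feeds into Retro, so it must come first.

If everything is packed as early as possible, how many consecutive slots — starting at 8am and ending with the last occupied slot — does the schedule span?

3 slots

The precedence chain requires at least 2 distinct slots.
With at most 3 per slot and 5 meetings, at least 2 slots are needed.
Could 2 slots be enough, i.e. nothing placed later than 9am? No: Retro must come after Hiring (at 8am or later) → {9am}; DesignReview must come after Sync (at 8am or later) → {9am}; DesignReview can't share with Retro (9am) → nothing is left.
So 2 slots is not enough.
3 works (last occupied slot: 10am): for example One-on-one -> 8am, DesignReview -> 9am, Retro -> 10am, Sync -> 8am, Hiring -> 8am.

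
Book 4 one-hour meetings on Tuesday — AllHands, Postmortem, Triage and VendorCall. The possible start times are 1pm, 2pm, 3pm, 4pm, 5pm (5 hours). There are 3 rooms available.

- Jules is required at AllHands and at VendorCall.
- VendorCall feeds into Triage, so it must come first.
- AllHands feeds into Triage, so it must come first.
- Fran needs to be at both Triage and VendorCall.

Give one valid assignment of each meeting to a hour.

VendorCall in 2pm, Postmortem in 1pm, Triage in 3pm, AllHands in 1pm

Checking: VendorCall(2pm) before Triage(3pm); AllHands(1pm) before Triage(3pm); AllHands(1pm) != VendorCall(2pm); Triage(3pm) != VendorCall(2pm); max 2 per hour (cap 3).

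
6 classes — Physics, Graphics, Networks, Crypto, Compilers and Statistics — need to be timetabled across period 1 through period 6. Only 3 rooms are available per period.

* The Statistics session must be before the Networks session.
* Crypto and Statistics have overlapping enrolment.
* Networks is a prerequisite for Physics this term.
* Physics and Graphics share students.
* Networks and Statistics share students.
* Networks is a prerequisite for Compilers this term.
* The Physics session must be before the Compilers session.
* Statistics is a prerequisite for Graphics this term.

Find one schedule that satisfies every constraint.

Graphics in period 2; Statistics in period 1; Compilers in period 4; Crypto in period 2; Networks in period 2; Physics in period 3

Checking: Networks(period 2) before Compilers(period 4); Statistics(period 1) before Graphics(period 2); Statistics(period 1) before Networks(period 2); Networks(period 2) before Physics(period 3); Physics(period 3) before Compilers(period 4); Physics(period 3) != Graphics(period 2); Networks(period 2) != Statistics(period 1); Crypto(period 2) != Statistics(period 1); max 3 per period (cap 3).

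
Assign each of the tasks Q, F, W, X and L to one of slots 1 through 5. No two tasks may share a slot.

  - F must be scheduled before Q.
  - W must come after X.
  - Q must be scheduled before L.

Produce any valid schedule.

X in 3, W in 4, L in 5, Q in 2, F in 1

Checking: X(3) before W(4); Q(2) before L(5); F(1) before Q(2); max 1 per slot (cap 1).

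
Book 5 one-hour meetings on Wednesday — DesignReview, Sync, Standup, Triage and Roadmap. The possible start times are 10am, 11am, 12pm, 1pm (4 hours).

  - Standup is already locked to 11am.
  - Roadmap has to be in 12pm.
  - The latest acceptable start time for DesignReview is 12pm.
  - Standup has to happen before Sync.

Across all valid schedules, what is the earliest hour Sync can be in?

12pm

Precedence pushes Sync to at least 12pm.
Sync at 12pm is achievable: DesignReview -> 10am; Standup -> 11am; Roadmap -> 12pm; Triage -> 10am; Sync -> 12pm.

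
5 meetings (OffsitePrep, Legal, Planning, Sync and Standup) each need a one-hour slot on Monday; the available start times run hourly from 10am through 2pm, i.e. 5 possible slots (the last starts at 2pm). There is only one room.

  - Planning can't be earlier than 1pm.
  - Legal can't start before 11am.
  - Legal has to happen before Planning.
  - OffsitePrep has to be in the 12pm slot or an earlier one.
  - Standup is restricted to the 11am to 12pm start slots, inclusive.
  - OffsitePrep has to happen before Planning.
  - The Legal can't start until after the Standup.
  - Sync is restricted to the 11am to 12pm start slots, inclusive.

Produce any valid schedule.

Sync in 12pm; Legal in 1pm; Standup in 11am; OffsitePrep in 10am; Planning in 2pm

Checking: Standup(11am) before Legal(1pm); OffsitePrep(10am) before Planning(2pm); Legal(1pm) before Planning(2pm); Planning=2pm in [1pm,2pm]; Sync=12pm in [11am,12pm]; Standup=11am in [11am,12pm]; Legal=1pm in [11am,2pm]; OffsitePrep=10am in [10am,12pm]; max 1 per slot (cap 1).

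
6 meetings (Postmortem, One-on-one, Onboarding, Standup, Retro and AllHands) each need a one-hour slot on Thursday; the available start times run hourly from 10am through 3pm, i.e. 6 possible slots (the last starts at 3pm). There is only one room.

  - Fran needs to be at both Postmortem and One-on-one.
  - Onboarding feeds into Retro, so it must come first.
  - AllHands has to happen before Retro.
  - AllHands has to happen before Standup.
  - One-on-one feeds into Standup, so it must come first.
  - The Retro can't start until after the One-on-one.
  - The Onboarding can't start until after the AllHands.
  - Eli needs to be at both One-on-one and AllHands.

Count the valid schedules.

Splitting on One-on-one: it can be 10am (15), 11am (15), 12pm (12), 1pm (6). Listing each branch's schedules as (Postmortem, Onboarding, Standup, Retro, AllHands):
One-on-one=10am: (11am,1pm,2pm,3pm,12pm) (11am,1pm,3pm,2pm,12pm) (11am,2pm,1pm,3pm,12pm) (12pm,1pm,2pm,3pm,11am) (12pm,1pm,3pm,2pm,11am) (12pm,2pm,1pm,3pm,11am) (1pm,12pm,2pm,3pm,11am) (1pm,12pm,3pm,2pm,11am) (1pm,2pm,12pm,3pm,11am) (2pm,12pm,1pm,3pm,11am) (2pm,12pm,3pm,1pm,11am) (2pm,1pm,12pm,3pm,11am) (3pm,12pm,1pm,2pm,11am) (3pm,12pm,2pm,1pm,11am) (3pm,1pm,12pm,2pm,11am) — 15.
One-on-one=11am: (10am,1pm,2pm,3pm,12pm) (10am,1pm,3pm,2pm,12pm) (10am,2pm,1pm,3pm,12pm) (12pm,1pm,2pm,3pm,10am) (12pm,1pm,3pm,2pm,10am) (12pm,2pm,1pm,3pm,10am) (1pm,12pm,2pm,3pm,10am) (1pm,12pm,3pm,2pm,10am) (1pm,2pm,12pm,3pm,10am) (2pm,12pm,1pm,3pm,10am) (2pm,12pm,3pm,1pm,10am) (2pm,1pm,12pm,3pm,10am) (3pm,12pm,1pm,2pm,10am) (3pm,12pm,2pm,1pm,10am) (3pm,1pm,12pm,2pm,10am) — 15.
One-on-one=12pm: (10am,1pm,2pm,3pm,11am) (10am,1pm,3pm,2pm,11am) (10am,2pm,1pm,3pm,11am) (11am,1pm,2pm,3pm,10am) (11am,1pm,3pm,2pm,10am) (11am,2pm,1pm,3pm,10am) (1pm,11am,2pm,3pm,10am) (1pm,11am,3pm,2pm,10am) (2pm,11am,1pm,3pm,10am) (2pm,11am,3pm,1pm,10am) (3pm,11am,1pm,2pm,10am) (3pm,11am,2pm,1pm,10am) — 12.
One-on-one=1pm: (10am,12pm,2pm,3pm,11am) (10am,12pm,3pm,2pm,11am) (11am,12pm,2pm,3pm,10am) (11am,12pm,3pm,2pm,10am) (12pm,11am,2pm,3pm,10am) (12pm,11am,3pm,2pm,10am) — 6.
Summing: 15 + 15 + 12 + 6 = 48.

48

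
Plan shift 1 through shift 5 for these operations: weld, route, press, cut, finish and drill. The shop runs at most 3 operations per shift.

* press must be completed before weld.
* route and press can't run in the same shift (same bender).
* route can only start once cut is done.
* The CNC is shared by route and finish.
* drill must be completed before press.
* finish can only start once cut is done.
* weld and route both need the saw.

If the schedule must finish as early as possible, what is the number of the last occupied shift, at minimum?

shift 4

The precedence chain requires at least 3 distinct shifts.
With at most 3 per shift and 6 operations, at least 2 shifts are needed.
Could 3 shifts be enough, i.e. nothing placed later than shift 3? No: route must come after cut (at shift 1 or later) → {shift 2, shift 3}; weld must come after press (at shift 1 or later) → {shift 2, shift 3}; press must come before weld (at shift 3 or earlier) → {shift 1, shift 2}; press must come after drill (at shift 1 or later) → {shift 2}; route can't share with press (shift 2) → {shift 3}; weld can't share with route (shift 3) → {shift 2}; weld must come after press (at shift 2 or later) → nothing is left.
So 3 shifts is not enough.
4 works (last occupied shift: shift 4): for example finish -> shift 2, route -> shift 4, weld -> shift 3, drill -> shift 1, cut -> shift 1, press -> shift 2.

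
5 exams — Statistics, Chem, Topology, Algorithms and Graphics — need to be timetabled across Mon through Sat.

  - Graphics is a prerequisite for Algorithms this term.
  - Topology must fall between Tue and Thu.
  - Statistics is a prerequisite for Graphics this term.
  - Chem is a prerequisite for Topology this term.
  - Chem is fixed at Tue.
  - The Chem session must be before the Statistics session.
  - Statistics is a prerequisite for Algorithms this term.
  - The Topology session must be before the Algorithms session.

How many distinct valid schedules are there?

Splitting on Statistics: it can be Wed (6), Thu (2). Listing each branch's schedules as (Chem, Topology, Algorithms, Graphics):
Statistics=Wed: (Tue,Wed,Fri,Thu) (Tue,Wed,Sat,Thu) (Tue,Wed,Sat,Fri) (Tue,Thu,Fri,Thu) (Tue,Thu,Sat,Thu) (Tue,Thu,Sat,Fri) — 6.
Statistics=Thu: (Tue,Wed,Sat,Fri) (Tue,Thu,Sat,Fri) — 2.
Summing: 6 + 2 = 8.

8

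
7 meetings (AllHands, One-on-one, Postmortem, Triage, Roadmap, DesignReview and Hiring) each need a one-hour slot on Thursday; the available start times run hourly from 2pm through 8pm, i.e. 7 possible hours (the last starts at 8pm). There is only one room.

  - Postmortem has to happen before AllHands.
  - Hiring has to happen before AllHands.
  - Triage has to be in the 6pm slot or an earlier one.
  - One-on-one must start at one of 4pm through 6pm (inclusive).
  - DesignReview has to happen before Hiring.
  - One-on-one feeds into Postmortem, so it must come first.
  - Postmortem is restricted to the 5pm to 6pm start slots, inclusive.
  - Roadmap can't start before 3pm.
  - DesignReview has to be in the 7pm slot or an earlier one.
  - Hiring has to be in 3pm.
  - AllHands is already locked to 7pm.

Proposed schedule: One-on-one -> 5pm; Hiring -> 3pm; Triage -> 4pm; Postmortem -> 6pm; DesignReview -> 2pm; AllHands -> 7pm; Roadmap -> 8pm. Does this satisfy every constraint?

DesignReview has to be in the 7pm slot or an earlier one — holds.
Roadmap can't start before 3pm — holds.
AllHands is already locked to 7pm — holds.
DesignReview has to happen before Hiring — holds.
Postmortem has to happen before AllHands — holds.
One-on-one feeds into Postmortem, so it must come first — holds.
Postmortem is restricted to the 5pm to 6pm start slots, inclusive — holds.
Hiring has to happen before AllHands — holds.
Triage has to be in the 6pm slot or an earlier one — holds.
One-on-one must start at one of 4pm through 6pm (inclusive) — holds.
Hiring has to be in 3pm — holds.
There is only one room — holds.

Yes, all constraints hold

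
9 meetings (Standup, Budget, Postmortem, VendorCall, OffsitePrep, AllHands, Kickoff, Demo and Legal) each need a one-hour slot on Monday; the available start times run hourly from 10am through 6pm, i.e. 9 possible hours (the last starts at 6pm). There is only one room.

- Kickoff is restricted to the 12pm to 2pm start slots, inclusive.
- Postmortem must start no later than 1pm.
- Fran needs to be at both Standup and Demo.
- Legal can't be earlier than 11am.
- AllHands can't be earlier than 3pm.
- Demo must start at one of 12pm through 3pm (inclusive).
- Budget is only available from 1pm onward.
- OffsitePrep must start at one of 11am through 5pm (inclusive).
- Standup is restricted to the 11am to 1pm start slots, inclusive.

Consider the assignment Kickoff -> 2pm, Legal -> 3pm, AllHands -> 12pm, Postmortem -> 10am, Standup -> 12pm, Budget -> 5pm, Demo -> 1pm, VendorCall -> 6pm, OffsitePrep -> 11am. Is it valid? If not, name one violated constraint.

Standup is restricted to the 11am to 1pm start slots, inclusive — holds.
AllHands can't be earlier than 3pm — violated.
Legal can't be earlier than 11am — holds.
Demo must start at one of 12pm through 3pm (inclusive) — holds.
Fran needs to be at both Standup and Demo — holds.
Postmortem must start no later than 1pm — holds.
There is only one room — violated.
OffsitePrep must start at one of 11am through 5pm (inclusive) — holds.
Budget is only available from 1pm onward — holds.
Kickoff is restricted to the 12pm to 2pm start slots, inclusive — holds.

No — it violates: AllHands can't be earlier than 3pm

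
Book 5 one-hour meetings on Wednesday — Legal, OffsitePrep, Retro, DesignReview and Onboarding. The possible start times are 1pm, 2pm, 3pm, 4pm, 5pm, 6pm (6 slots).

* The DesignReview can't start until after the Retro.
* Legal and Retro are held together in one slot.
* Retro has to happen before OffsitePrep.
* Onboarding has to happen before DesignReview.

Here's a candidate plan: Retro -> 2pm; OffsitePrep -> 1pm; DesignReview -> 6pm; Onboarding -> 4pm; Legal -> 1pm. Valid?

Retro has to happen before OffsitePrep — violated.
The DesignReview can't start until after the Retro — holds.
Onboarding has to happen before DesignReview — holds.
Legal and Retro are held together in one slot — violated.

Invalid. Retro has to happen before OffsitePrep.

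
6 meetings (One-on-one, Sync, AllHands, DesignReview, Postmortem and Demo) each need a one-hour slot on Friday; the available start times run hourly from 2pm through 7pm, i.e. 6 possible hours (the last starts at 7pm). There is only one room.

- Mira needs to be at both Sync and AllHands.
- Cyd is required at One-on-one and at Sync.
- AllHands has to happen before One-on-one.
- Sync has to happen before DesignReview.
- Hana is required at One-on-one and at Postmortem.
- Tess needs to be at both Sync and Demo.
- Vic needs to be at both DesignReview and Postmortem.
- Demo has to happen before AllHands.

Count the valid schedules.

60

Splitting on One-on-one: it can be 4pm (3), 5pm (9), 6pm (18), 7pm (30). Listing each branch's schedules as (Sync, AllHands, DesignReview, Postmortem, Demo):
One-on-one=4pm: (5pm,3pm,6pm,7pm,2pm) (5pm,3pm,7pm,6pm,2pm) (6pm,3pm,7pm,5pm,2pm) — 3.
One-on-one=5pm: (2pm,4pm,6pm,7pm,3pm) (2pm,4pm,7pm,6pm,3pm) (3pm,4pm,6pm,7pm,2pm) (3pm,4pm,7pm,6pm,2pm) (4pm,3pm,6pm,7pm,2pm) (4pm,3pm,7pm,6pm,2pm) (6pm,3pm,7pm,4pm,2pm) (6pm,4pm,7pm,2pm,3pm) (6pm,4pm,7pm,3pm,2pm) — 9.
One-on-one=6pm: (2pm,4pm,5pm,7pm,3pm) (2pm,4pm,7pm,5pm,3pm) (2pm,5pm,3pm,7pm,4pm) (2pm,5pm,4pm,7pm,3pm) (2pm,5pm,7pm,3pm,4pm) (2pm,5pm,7pm,4pm,3pm) (3pm,4pm,5pm,7pm,2pm) (3pm,4pm,7pm,5pm,2pm) (3pm,5pm,4pm,7pm,2pm) (3pm,5pm,7pm,2pm,4pm) (3pm,5pm,7pm,4pm,2pm) (4pm,3pm,5pm,7pm,2pm) (4pm,3pm,7pm,5pm,2pm) (4pm,5pm,7pm,2pm,3pm) (4pm,5pm,7pm,3pm,2pm) (5pm,3pm,7pm,4pm,2pm) (5pm,4pm,7pm,2pm,3pm) (5pm,4pm,7pm,3pm,2pm) — 18.
One-on-one=7pm: (2pm,4pm,5pm,6pm,3pm) (2pm,4pm,6pm,5pm,3pm) (2pm,5pm,3pm,6pm,4pm) (2pm,5pm,4pm,6pm,3pm) (2pm,5pm,6pm,3pm,4pm) (2pm,5pm,6pm,4pm,3pm) (2pm,6pm,3pm,4pm,5pm) (2pm,6pm,3pm,5pm,4pm) (2pm,6pm,4pm,3pm,5pm) (2pm,6pm,4pm,5pm,3pm) (2pm,6pm,5pm,3pm,4pm) (2pm,6pm,5pm,4pm,3pm) (3pm,4pm,5pm,6pm,2pm) (3pm,4pm,6pm,5pm,2pm) (3pm,5pm,4pm,6pm,2pm) (3pm,5pm,6pm,2pm,4pm) (3pm,5pm,6pm,4pm,2pm) (3pm,6pm,4pm,2pm,5pm) (3pm,6pm,4pm,5pm,2pm) (3pm,6pm,5pm,2pm,4pm) (3pm,6pm,5pm,4pm,2pm) (4pm,3pm,5pm,6pm,2pm) (4pm,3pm,6pm,5pm,2pm) (4pm,5pm,6pm,2pm,3pm) (4pm,5pm,6pm,3pm,2pm) (4pm,6pm,5pm,2pm,3pm) (4pm,6pm,5pm,3pm,2pm) (5pm,3pm,6pm,4pm,2pm) (5pm,4pm,6pm,2pm,3pm) (5pm,4pm,6pm,3pm,2pm) — 30.
Summing: 3 + 9 + 18 + 30 = 60.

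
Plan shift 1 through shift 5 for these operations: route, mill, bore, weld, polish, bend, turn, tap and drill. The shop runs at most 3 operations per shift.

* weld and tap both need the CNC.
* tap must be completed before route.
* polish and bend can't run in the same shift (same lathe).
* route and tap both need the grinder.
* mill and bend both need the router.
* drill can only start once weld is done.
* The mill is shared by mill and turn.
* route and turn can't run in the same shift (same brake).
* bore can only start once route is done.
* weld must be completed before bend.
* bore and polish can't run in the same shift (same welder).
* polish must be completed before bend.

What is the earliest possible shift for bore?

shift 3

Precedence pushes bore to at least shift 3.
bore at shift 3 is achievable: polish in shift 1; bore in shift 3; turn in shift 4; route in shift 2; drill in shift 3; weld in shift 2; mill in shift 1; tap in shift 1; bend in shift 3.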